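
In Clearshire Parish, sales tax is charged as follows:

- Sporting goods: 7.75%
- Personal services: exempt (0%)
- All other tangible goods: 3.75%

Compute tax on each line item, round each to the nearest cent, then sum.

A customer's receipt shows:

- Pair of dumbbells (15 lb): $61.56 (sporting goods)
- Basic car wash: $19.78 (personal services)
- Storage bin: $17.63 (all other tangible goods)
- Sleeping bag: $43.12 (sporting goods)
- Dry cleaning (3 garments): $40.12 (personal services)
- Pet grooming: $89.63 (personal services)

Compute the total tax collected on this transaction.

$8.77

Pair of dumbbells (15 lb) $61.56: sporting goods → 7.75% → $4.77
Basic car wash $19.78: personal services → 0% → $0.00
Storage bin $17.63: all other tangible goods → 3.75% → $0.66
Sleeping bag $43.12: sporting goods → 7.75% → $3.34
Dry cleaning (3 garments) $40.12: personal services → 0% → $0.00
Pet grooming $89.63: personal services → 0% → $0.00
Total tax = $4.77 + $0.66 + $3.34 = $8.77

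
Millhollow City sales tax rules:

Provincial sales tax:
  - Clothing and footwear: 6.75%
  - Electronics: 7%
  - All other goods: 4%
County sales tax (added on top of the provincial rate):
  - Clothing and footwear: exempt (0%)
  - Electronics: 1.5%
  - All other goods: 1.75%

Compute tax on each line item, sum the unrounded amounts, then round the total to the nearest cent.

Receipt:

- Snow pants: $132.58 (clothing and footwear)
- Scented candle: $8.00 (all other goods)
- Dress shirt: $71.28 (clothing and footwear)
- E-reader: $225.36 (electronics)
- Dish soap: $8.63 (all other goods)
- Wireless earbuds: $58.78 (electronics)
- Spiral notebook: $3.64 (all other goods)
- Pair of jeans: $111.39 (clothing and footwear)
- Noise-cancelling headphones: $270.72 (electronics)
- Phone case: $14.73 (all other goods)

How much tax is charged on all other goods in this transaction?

Scented candle $8.00: all other goods → 4% + 1.75% county = 5.75% → $0.46
Dish soap $8.63: all other goods → 4% + 1.75% county = 5.75% → $0.496225
Spiral notebook $3.64: all other goods → 4% + 1.75% county = 5.75% → $0.2093
Phone case $14.73: all other goods → 4% + 1.75% county = 5.75% → $0.846975
Tax on all other goods: unrounded sum = $2.0125 → $2.01

$2.01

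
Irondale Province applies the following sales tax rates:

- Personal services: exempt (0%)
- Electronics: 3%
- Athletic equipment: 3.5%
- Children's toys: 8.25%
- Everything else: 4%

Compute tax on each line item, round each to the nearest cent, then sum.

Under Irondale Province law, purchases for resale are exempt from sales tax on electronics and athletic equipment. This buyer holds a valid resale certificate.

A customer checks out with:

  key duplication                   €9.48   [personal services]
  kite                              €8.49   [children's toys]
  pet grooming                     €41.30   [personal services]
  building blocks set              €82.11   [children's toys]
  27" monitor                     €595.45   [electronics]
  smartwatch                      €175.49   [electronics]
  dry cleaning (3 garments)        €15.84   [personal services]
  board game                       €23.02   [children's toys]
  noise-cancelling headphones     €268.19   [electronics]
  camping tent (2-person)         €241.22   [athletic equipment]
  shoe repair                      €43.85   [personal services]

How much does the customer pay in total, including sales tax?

€1513.81

Key duplication €9.48: personal services → 0% → €0.00
Kite €8.49: children's toys → 8.25% → €0.70
Pet grooming €41.30: personal services → 0% → €0.00
Building blocks set €82.11: children's toys → 8.25% → €6.77
27" monitor €595.45: electronics, buyer-exempt → 0% → €0.00
Smartwatch €175.49: electronics, buyer-exempt → 0% → €0.00
Dry cleaning (3 garments) €15.84: personal services → 0% → €0.00
Board game €23.02: children's toys → 8.25% → €1.90
Noise-cancelling headphones €268.19: electronics, buyer-exempt → 0% → €0.00
Camping tent (2-person) €241.22: athletic equipment, buyer-exempt → 0% → €0.00
Shoe repair €43.85: personal services → 0% → €0.00
Subtotal = €1504.44; tax = €9.37; total due = €1513.81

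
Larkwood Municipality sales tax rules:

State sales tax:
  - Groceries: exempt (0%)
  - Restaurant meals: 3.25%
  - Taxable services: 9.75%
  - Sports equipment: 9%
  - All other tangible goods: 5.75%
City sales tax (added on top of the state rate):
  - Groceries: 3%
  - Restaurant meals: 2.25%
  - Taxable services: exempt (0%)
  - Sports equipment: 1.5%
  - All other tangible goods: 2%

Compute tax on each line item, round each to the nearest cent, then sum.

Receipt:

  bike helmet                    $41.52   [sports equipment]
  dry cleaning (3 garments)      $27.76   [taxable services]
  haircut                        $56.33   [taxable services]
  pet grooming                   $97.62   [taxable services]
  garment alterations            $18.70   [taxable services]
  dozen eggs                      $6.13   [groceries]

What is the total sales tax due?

Bike helmet $41.52: sports equipment → 9% + 1.5% city = 10.5% → $4.36
Dry cleaning (3 garments) $27.76: taxable services → 9.75% + 0% city = 9.75% → $2.71
Haircut $56.33: taxable services → 9.75% + 0% city = 9.75% → $5.49
Pet grooming $97.62: taxable services → 9.75% + 0% city = 9.75% → $9.52
Garment alterations $18.70: taxable services → 9.75% + 0% city = 9.75% → $1.82
Dozen eggs $6.13: groceries → 0% + 3% city = 3% → $0.18
Total tax = $4.36 + $2.71 + $5.49 + $9.52 + $1.82 + $0.18 = $24.08

$24.08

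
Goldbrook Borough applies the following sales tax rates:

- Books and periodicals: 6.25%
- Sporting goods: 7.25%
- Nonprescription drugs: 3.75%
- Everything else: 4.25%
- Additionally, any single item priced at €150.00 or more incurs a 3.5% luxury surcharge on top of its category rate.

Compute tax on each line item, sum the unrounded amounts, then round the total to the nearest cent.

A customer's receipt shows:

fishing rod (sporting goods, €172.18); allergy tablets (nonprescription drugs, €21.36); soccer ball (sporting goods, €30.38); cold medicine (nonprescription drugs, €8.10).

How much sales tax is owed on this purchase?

Fishing rod €172.18: sporting goods → 7.25% + 3.5% surcharge = 10.75% → €18.50935
Allergy tablets €21.36: nonprescription drugs → 3.75% → €0.801
Soccer ball €30.38: sporting goods → 7.25% → €2.20255
Cold medicine €8.10: nonprescription drugs → 3.75% → €0.30375
Unrounded tax sum = €21.81665 → €21.82

€21.82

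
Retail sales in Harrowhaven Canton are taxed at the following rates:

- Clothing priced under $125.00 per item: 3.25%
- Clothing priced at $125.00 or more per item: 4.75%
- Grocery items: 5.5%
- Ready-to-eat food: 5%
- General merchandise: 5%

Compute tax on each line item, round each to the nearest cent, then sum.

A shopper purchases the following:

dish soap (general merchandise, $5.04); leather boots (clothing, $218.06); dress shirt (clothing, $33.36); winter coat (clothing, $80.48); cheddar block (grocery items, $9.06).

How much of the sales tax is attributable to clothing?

Leather boots $218.06: clothing, $125.00 or more → 4.75% → $10.36
Dress shirt $33.36: clothing, under $125.00 → 3.25% → $1.08
Winter coat $80.48: clothing, under $125.00 → 3.25% → $2.62
Tax on clothing = $10.36 + $1.08 + $2.62 = $14.06

$14.06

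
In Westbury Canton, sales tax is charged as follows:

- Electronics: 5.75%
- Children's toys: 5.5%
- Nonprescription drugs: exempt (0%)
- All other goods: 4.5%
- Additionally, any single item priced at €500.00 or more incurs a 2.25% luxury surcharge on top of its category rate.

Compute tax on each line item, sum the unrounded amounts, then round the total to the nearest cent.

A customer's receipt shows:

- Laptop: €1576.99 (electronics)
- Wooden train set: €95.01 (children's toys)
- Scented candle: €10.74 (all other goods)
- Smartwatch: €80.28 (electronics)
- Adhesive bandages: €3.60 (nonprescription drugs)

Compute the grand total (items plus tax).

€1903.10

Laptop €1576.99: electronics → 5.75% + 2.25% surcharge = 8% → €126.1592
Wooden train set €95.01: children's toys → 5.5% → €5.22555
Scented candle €10.74: all other goods → 4.5% → €0.4833
Smartwatch €80.28: electronics → 5.75% → €4.6161
Adhesive bandages €3.60: nonprescription drugs → 0% → €0.00
Subtotal = €1766.62; unrounded tax = €136.48415 → €136.48; total due = €1903.10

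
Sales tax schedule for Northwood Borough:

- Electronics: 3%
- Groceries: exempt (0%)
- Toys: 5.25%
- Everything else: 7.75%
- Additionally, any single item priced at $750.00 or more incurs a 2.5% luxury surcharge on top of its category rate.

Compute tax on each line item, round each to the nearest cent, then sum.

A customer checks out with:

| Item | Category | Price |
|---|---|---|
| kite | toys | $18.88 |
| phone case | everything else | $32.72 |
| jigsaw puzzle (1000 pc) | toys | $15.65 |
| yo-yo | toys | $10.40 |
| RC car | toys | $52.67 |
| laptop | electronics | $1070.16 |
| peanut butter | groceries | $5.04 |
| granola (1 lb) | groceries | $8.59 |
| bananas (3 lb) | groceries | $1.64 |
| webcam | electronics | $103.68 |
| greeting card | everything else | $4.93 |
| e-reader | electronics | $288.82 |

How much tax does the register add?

$78.68

Kite $18.88: toys → 5.25% → $0.99
Phone case $32.72: everything else → 7.75% → $2.54
Jigsaw puzzle (1000 pc) $15.65: toys → 5.25% → $0.82
Yo-yo $10.40: toys → 5.25% → $0.55
RC car $52.67: toys → 5.25% → $2.77
Laptop $1070.16: electronics → 3% + 2.5% surcharge = 5.5% → $58.86
Peanut butter $5.04: groceries → 0% → $0.00
Granola (1 lb) $8.59: groceries → 0% → $0.00
Bananas (3 lb) $1.64: groceries → 0% → $0.00
Webcam $103.68: electronics → 3% → $3.11
Greeting card $4.93: everything else → 7.75% → $0.38
E-reader $288.82: electronics → 3% → $8.66
Total tax = $0.99 + $2.54 + $0.82 + $0.55 + $2.77 + $58.86 + $3.11 + $0.38 + $8.66 = $78.68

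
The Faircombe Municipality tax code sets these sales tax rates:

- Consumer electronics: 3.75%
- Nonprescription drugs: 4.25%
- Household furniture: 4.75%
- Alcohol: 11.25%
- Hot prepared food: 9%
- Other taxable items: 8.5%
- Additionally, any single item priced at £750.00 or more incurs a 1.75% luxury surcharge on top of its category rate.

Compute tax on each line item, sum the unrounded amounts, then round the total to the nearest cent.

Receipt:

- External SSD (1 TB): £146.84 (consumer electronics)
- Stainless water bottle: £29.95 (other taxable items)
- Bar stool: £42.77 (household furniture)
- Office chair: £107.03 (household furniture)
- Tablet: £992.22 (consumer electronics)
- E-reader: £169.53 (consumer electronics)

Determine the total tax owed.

External SSD (1 TB) £146.84: consumer electronics → 3.75% → £5.5065
Stainless water bottle £29.95: other taxable items → 8.5% → £2.54575
Bar stool £42.77: household furniture → 4.75% → £2.031575
Office chair £107.03: household furniture → 4.75% → £5.083925
Tablet £992.22: consumer electronics → 3.75% + 1.75% surcharge = 5.5% → £54.5721
E-reader £169.53: consumer electronics → 3.75% → £6.357375
Unrounded tax sum = £76.097225 → £76.10

£76.10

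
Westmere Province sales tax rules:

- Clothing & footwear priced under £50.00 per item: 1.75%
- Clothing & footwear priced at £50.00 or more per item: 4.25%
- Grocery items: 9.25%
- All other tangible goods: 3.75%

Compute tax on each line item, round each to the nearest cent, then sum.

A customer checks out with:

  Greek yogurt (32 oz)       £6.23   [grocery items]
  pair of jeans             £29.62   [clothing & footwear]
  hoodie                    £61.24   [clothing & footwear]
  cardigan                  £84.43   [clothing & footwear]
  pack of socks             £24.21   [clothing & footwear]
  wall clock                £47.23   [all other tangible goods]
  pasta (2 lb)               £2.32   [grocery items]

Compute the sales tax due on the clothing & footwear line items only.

Pair of jeans £29.62: clothing & footwear, under £50.00 → 1.75% → £0.52
Hoodie £61.24: clothing & footwear, £50.00 or more → 4.25% → £2.60
Cardigan £84.43: clothing & footwear, £50.00 or more → 4.25% → £3.59
Pack of socks £24.21: clothing & footwear, under £50.00 → 1.75% → £0.42
Tax on clothing & footwear = £0.52 + £2.60 + £3.59 + £0.42 = £7.13

£7.13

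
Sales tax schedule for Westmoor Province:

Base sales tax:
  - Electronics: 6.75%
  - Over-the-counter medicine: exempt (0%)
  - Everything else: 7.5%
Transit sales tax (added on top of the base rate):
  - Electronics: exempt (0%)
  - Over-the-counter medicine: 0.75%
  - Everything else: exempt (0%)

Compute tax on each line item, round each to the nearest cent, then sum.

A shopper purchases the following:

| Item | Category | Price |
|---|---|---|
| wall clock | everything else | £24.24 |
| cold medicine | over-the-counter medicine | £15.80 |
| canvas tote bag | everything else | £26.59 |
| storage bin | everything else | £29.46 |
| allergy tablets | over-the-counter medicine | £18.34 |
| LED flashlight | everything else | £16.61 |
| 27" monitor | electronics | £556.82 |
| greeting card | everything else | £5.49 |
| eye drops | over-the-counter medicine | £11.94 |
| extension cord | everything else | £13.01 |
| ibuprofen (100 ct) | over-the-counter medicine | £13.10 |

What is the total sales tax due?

£46.70

Wall clock £24.24: everything else → 7.5% + 0% transit = 7.5% → £1.82
Cold medicine £15.80: over-the-counter medicine → 0% + 0.75% transit = 0.75% → £0.12
Canvas tote bag £26.59: everything else → 7.5% + 0% transit = 7.5% → £1.99
Storage bin £29.46: everything else → 7.5% + 0% transit = 7.5% → £2.21
Allergy tablets £18.34: over-the-counter medicine → 0% + 0.75% transit = 0.75% → £0.14
LED flashlight £16.61: everything else → 7.5% + 0% transit = 7.5% → £1.25
27" monitor £556.82: electronics → 6.75% + 0% transit = 6.75% → £37.59
Greeting card £5.49: everything else → 7.5% + 0% transit = 7.5% → £0.41
Eye drops £11.94: over-the-counter medicine → 0% + 0.75% transit = 0.75% → £0.09
Extension cord £13.01: everything else → 7.5% + 0% transit = 7.5% → £0.98
Ibuprofen (100 ct) £13.10: over-the-counter medicine → 0% + 0.75% transit = 0.75% → £0.10
Total tax = £1.82 + £0.12 + £1.99 + £2.21 + £0.14 + £1.25 + £37.59 + £0.41 + £0.09 + £0.98 + £0.10 = £46.70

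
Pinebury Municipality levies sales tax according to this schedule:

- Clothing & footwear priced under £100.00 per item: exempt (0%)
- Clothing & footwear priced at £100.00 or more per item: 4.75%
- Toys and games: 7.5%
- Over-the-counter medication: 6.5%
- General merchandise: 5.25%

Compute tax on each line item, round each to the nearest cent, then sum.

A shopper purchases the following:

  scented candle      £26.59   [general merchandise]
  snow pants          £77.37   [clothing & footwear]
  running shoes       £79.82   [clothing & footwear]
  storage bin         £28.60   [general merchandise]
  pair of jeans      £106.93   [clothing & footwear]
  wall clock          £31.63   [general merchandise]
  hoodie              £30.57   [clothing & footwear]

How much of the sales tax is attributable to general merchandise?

£4.56

Scented candle £26.59: general merchandise → 5.25% → £1.40
Storage bin £28.60: general merchandise → 5.25% → £1.50
Wall clock £31.63: general merchandise → 5.25% → £1.66
Tax on general merchandise = £1.40 + £1.50 + £1.66 = £4.56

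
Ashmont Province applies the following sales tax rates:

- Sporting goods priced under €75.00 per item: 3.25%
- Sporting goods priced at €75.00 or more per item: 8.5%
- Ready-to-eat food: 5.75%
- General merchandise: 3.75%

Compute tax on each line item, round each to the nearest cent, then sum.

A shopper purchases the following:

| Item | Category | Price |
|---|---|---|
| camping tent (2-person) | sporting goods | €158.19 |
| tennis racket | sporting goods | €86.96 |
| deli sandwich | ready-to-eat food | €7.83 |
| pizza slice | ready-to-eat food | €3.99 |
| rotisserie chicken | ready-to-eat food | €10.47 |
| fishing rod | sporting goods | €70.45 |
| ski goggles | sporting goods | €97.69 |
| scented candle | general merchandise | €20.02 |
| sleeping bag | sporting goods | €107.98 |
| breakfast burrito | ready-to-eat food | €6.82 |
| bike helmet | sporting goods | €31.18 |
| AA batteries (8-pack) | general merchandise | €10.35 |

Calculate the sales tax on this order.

Camping tent (2-person) €158.19: sporting goods, €75.00 or more → 8.5% → €13.45
Tennis racket €86.96: sporting goods, €75.00 or more → 8.5% → €7.39
Deli sandwich €7.83: ready-to-eat food → 5.75% → €0.45
Pizza slice €3.99: ready-to-eat food → 5.75% → €0.23
Rotisserie chicken €10.47: ready-to-eat food → 5.75% → €0.60
Fishing rod €70.45: sporting goods, under €75.00 → 3.25% → €2.29
Ski goggles €97.69: sporting goods, €75.00 or more → 8.5% → €8.30
Scented candle €20.02: general merchandise → 3.75% → €0.75
Sleeping bag €107.98: sporting goods, €75.00 or more → 8.5% → €9.18
Breakfast burrito €6.82: ready-to-eat food → 5.75% → €0.39
Bike helmet €31.18: sporting goods, under €75.00 → 3.25% → €1.01
AA batteries (8-pack) €10.35: general merchandise → 3.75% → €0.39
Total tax = €13.45 + €7.39 + €0.45 + €0.23 + €0.60 + €2.29 + €8.30 + €0.75 + €9.18 + €0.39 + €1.01 + €0.39 = €44.43

€44.43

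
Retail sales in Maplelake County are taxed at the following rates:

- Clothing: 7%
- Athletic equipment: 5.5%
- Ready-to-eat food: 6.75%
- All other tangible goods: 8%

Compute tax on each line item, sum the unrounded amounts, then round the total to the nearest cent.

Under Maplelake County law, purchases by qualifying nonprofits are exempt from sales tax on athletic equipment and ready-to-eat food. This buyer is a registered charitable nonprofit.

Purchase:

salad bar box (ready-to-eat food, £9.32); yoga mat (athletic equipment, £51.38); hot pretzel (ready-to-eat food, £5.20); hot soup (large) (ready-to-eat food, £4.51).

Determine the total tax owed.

£0.00

Salad bar box £9.32: ready-to-eat food, buyer-exempt → 0% → £0.00
Yoga mat £51.38: athletic equipment, buyer-exempt → 0% → £0.00
Hot pretzel £5.20: ready-to-eat food, buyer-exempt → 0% → £0.00
Hot soup (large) £4.51: ready-to-eat food, buyer-exempt → 0% → £0.00
Unrounded tax sum = £0.00 → £0.00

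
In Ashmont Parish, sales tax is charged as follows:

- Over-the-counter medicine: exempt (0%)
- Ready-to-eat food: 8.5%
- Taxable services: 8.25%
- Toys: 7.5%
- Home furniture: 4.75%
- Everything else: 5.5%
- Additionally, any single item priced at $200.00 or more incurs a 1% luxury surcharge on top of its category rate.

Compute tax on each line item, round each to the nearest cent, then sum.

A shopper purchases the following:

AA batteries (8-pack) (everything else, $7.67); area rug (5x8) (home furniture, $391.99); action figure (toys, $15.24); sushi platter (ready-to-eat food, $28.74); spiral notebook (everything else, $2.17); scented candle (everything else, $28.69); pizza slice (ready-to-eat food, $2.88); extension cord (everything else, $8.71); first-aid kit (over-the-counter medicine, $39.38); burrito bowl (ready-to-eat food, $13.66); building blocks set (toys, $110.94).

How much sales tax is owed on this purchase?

$38.44

AA batteries (8-pack) $7.67: everything else → 5.5% → $0.42
Area rug (5x8) $391.99: home furniture → 4.75% + 1% surcharge = 5.75% → $22.54
Action figure $15.24: toys → 7.5% → $1.14
Sushi platter $28.74: ready-to-eat food → 8.5% → $2.44
Spiral notebook $2.17: everything else → 5.5% → $0.12
Scented candle $28.69: everything else → 5.5% → $1.58
Pizza slice $2.88: ready-to-eat food → 8.5% → $0.24
Extension cord $8.71: everything else → 5.5% → $0.48
First-aid kit $39.38: over-the-counter medicine → 0% → $0.00
Burrito bowl $13.66: ready-to-eat food → 8.5% → $1.16
Building blocks set $110.94: toys → 7.5% → $8.32
Total tax = $0.42 + $22.54 + $1.14 + $2.44 + $0.12 + $1.58 + $0.24 + $0.48 + $1.16 + $8.32 = $38.44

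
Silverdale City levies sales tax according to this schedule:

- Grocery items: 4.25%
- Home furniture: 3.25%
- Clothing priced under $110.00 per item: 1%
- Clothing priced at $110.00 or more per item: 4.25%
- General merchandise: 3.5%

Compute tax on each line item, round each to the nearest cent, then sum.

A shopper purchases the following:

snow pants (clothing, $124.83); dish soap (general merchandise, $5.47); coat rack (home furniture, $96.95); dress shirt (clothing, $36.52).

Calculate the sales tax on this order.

Snow pants $124.83: clothing, $110.00 or more → 4.25% → $5.31
Dish soap $5.47: general merchandise → 3.5% → $0.19
Coat rack $96.95: home furniture → 3.25% → $3.15
Dress shirt $36.52: clothing, under $110.00 → 1% → $0.37
Total tax = $5.31 + $0.19 + $3.15 + $0.37 = $9.02

$9.02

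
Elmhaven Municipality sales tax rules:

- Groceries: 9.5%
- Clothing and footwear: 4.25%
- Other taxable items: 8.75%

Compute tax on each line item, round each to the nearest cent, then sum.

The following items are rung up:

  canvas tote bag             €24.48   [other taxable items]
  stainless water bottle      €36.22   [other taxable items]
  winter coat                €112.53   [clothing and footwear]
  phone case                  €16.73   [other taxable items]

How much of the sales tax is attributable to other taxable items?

Canvas tote bag €24.48: other taxable items → 8.75% → €2.14
Stainless water bottle €36.22: other taxable items → 8.75% → €3.17
Phone case €16.73: other taxable items → 8.75% → €1.46
Tax on other taxable items = €2.14 + €3.17 + €1.46 = €6.77

€6.77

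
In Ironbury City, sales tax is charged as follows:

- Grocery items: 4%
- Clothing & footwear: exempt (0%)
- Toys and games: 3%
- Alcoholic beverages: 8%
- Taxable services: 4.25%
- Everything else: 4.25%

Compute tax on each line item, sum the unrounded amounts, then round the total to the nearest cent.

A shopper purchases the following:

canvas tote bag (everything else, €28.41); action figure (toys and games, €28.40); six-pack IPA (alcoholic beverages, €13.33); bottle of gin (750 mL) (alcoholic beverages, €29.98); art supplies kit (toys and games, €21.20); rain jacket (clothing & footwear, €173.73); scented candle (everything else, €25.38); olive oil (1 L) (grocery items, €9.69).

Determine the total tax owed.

€7.63

Canvas tote bag €28.41: everything else → 4.25% → €1.207425
Action figure €28.40: toys and games → 3% → €0.852
Six-pack IPA €13.33: alcoholic beverages → 8% → €1.0664
Bottle of gin (750 mL) €29.98: alcoholic beverages → 8% → €2.3984
Art supplies kit €21.20: toys and games → 3% → €0.636
Rain jacket €173.73: clothing & footwear → 0% → €0.00
Scented candle €25.38: everything else → 4.25% → €1.07865
Olive oil (1 L) €9.69: grocery items → 4% → €0.3876
Unrounded tax sum = €7.626475 → €7.63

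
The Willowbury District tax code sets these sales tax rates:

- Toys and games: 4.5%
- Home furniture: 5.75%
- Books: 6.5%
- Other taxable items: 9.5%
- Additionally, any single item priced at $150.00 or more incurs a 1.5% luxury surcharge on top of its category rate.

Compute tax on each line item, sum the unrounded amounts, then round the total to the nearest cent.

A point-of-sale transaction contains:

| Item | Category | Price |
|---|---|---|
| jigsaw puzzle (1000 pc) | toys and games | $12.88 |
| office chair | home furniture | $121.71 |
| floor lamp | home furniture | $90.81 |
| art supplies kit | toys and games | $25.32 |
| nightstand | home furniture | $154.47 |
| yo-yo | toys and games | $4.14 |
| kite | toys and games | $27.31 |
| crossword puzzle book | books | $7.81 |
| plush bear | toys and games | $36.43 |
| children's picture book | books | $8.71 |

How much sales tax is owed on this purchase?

$29.27

Jigsaw puzzle (1000 pc) $12.88: toys and games → 4.5% → $0.5796
Office chair $121.71: home furniture → 5.75% → $6.998325
Floor lamp $90.81: home furniture → 5.75% → $5.221575
Art supplies kit $25.32: toys and games → 4.5% → $1.1394
Nightstand $154.47: home furniture → 5.75% + 1.5% surcharge = 7.25% → $11.199075
Yo-yo $4.14: toys and games → 4.5% → $0.1863
Kite $27.31: toys and games → 4.5% → $1.22895
Crossword puzzle book $7.81: books → 6.5% → $0.50765
Plush bear $36.43: toys and games → 4.5% → $1.63935
Children's picture book $8.71: books → 6.5% → $0.56615
Unrounded tax sum = $29.266375 → $29.27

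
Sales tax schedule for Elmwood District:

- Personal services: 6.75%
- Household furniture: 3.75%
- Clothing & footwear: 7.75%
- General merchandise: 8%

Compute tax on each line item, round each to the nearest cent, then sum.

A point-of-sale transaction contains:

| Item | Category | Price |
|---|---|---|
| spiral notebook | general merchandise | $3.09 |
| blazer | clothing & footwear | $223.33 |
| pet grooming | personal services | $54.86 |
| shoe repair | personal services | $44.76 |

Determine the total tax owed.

$24.28

Spiral notebook $3.09: general merchandise → 8% → $0.25
Blazer $223.33: clothing & footwear → 7.75% → $17.31
Pet grooming $54.86: personal services → 6.75% → $3.70
Shoe repair $44.76: personal services → 6.75% → $3.02
Total tax = $0.25 + $17.31 + $3.70 + $3.02 = $24.28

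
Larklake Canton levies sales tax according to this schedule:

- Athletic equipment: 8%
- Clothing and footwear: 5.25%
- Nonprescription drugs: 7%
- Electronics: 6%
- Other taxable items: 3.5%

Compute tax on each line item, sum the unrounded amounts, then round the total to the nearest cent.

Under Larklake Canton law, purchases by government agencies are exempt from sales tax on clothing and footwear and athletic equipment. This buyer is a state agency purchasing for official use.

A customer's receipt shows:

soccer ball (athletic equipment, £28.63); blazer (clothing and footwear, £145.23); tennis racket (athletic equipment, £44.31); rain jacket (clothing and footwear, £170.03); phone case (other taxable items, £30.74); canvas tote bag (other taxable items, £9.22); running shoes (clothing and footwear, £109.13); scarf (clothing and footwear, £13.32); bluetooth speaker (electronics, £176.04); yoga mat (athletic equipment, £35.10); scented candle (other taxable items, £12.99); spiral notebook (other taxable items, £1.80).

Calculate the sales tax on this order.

£12.48

Soccer ball £28.63: athletic equipment, buyer-exempt → 0% → £0.00
Blazer £145.23: clothing and footwear, buyer-exempt → 0% → £0.00
Tennis racket £44.31: athletic equipment, buyer-exempt → 0% → £0.00
Rain jacket £170.03: clothing and footwear, buyer-exempt → 0% → £0.00
Phone case £30.74: other taxable items → 3.5% → £1.0759
Canvas tote bag £9.22: other taxable items → 3.5% → £0.3227
Running shoes £109.13: clothing and footwear, buyer-exempt → 0% → £0.00
Scarf £13.32: clothing and footwear, buyer-exempt → 0% → £0.00
Bluetooth speaker £176.04: electronics → 6% → £10.5624
Yoga mat £35.10: athletic equipment, buyer-exempt → 0% → £0.00
Scented candle £12.99: other taxable items → 3.5% → £0.45465
Spiral notebook £1.80: other taxable items → 3.5% → £0.063
Unrounded tax sum = £12.47865 → £12.48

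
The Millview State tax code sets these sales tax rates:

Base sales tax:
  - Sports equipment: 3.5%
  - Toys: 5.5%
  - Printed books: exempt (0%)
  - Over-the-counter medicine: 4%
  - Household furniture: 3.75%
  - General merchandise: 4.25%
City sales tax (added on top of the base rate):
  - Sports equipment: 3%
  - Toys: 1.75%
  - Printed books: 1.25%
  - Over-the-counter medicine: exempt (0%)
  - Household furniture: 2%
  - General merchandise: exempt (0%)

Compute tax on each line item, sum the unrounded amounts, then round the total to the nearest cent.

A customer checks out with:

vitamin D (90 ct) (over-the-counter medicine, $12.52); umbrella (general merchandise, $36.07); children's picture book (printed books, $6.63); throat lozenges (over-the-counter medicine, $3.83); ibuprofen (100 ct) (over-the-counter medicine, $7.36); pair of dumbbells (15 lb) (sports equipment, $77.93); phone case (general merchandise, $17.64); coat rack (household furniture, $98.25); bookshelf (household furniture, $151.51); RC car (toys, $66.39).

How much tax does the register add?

Vitamin D (90 ct) $12.52: over-the-counter medicine → 4% + 0% city = 4% → $0.5008
Umbrella $36.07: general merchandise → 4.25% + 0% city = 4.25% → $1.532975
Children's picture book $6.63: printed books → 0% + 1.25% city = 1.25% → $0.082875
Throat lozenges $3.83: over-the-counter medicine → 4% + 0% city = 4% → $0.1532
Ibuprofen (100 ct) $7.36: over-the-counter medicine → 4% + 0% city = 4% → $0.2944
Pair of dumbbells (15 lb) $77.93: sports equipment → 3.5% + 3% city = 6.5% → $5.06545
Phone case $17.64: general merchandise → 4.25% + 0% city = 4.25% → $0.7497
Coat rack $98.25: household furniture → 3.75% + 2% city = 5.75% → $5.649375
Bookshelf $151.51: household furniture → 3.75% + 2% city = 5.75% → $8.711825
RC car $66.39: toys → 5.5% + 1.75% city = 7.25% → $4.813275
Unrounded tax sum = $27.553875 → $27.55

$27.55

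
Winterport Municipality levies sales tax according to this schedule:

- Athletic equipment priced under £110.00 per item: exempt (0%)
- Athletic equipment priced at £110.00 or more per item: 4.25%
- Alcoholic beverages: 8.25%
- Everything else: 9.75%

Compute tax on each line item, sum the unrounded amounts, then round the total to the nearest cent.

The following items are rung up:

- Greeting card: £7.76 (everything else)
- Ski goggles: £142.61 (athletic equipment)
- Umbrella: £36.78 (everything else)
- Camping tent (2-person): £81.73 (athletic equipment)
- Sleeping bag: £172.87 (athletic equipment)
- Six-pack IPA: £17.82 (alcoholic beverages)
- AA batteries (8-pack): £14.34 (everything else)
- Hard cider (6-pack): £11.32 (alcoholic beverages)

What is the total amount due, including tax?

Greeting card £7.76: everything else → 9.75% → £0.7566
Ski goggles £142.61: athletic equipment, £110.00 or more → 4.25% → £6.060925
Umbrella £36.78: everything else → 9.75% → £3.58605
Camping tent (2-person) £81.73: athletic equipment, under £110.00 → 0% → £0.00
Sleeping bag £172.87: athletic equipment, £110.00 or more → 4.25% → £7.346975
Six-pack IPA £17.82: alcoholic beverages → 8.25% → £1.47015
AA batteries (8-pack) £14.34: everything else → 9.75% → £1.39815
Hard cider (6-pack) £11.32: alcoholic beverages → 8.25% → £0.9339
Subtotal = £485.23; unrounded tax = £21.55275 → £21.55; total due = £506.78

£506.78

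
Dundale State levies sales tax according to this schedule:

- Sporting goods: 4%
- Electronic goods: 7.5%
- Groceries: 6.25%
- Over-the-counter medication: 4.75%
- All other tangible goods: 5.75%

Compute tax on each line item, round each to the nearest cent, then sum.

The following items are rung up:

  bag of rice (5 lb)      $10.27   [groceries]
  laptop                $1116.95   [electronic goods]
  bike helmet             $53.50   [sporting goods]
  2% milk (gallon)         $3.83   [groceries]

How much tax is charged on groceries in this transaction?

Bag of rice (5 lb) $10.27: groceries → 6.25% → $0.64
2% milk (gallon) $3.83: groceries → 6.25% → $0.24
Tax on groceries = $0.64 + $0.24 = $0.88

$0.88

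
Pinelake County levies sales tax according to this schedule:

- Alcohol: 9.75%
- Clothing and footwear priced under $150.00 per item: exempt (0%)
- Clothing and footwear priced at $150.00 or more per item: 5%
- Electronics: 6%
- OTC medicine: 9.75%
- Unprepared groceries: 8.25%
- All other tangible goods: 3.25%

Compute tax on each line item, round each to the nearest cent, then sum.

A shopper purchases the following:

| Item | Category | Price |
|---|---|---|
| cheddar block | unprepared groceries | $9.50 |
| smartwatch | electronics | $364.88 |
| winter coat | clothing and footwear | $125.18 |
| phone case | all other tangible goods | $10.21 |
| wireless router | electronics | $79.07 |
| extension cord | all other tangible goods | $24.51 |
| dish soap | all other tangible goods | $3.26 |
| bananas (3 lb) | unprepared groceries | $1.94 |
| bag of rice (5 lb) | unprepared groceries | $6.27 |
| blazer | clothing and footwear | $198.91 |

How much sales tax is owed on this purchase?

Cheddar block $9.50: unprepared groceries → 8.25% → $0.78
Smartwatch $364.88: electronics → 6% → $21.89
Winter coat $125.18: clothing and footwear, under $150.00 → 0% → $0.00
Phone case $10.21: all other tangible goods → 3.25% → $0.33
Wireless router $79.07: electronics → 6% → $4.74
Extension cord $24.51: all other tangible goods → 3.25% → $0.80
Dish soap $3.26: all other tangible goods → 3.25% → $0.11
Bananas (3 lb) $1.94: unprepared groceries → 8.25% → $0.16
Bag of rice (5 lb) $6.27: unprepared groceries → 8.25% → $0.52
Blazer $198.91: clothing and footwear, $150.00 or more → 5% → $9.95
Total tax = $0.78 + $21.89 + $0.33 + $4.74 + $0.80 + $0.11 + $0.16 + $0.52 + $9.95 = $39.28

$39.28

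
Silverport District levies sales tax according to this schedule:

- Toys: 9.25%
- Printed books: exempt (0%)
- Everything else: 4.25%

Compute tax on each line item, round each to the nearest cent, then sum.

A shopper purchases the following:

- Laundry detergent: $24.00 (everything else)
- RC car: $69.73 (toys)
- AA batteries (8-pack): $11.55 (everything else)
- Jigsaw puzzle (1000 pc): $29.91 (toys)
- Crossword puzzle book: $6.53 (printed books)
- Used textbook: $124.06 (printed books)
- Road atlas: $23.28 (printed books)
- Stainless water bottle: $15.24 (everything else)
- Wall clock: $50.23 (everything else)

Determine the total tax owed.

Laundry detergent $24.00: everything else → 4.25% → $1.02
RC car $69.73: toys → 9.25% → $6.45
AA batteries (8-pack) $11.55: everything else → 4.25% → $0.49
Jigsaw puzzle (1000 pc) $29.91: toys → 9.25% → $2.77
Crossword puzzle book $6.53: printed books → 0% → $0.00
Used textbook $124.06: printed books → 0% → $0.00
Road atlas $23.28: printed books → 0% → $0.00
Stainless water bottle $15.24: everything else → 4.25% → $0.65
Wall clock $50.23: everything else → 4.25% → $2.13
Total tax = $1.02 + $6.45 + $0.49 + $2.77 + $0.65 + $2.13 = $13.51

$13.51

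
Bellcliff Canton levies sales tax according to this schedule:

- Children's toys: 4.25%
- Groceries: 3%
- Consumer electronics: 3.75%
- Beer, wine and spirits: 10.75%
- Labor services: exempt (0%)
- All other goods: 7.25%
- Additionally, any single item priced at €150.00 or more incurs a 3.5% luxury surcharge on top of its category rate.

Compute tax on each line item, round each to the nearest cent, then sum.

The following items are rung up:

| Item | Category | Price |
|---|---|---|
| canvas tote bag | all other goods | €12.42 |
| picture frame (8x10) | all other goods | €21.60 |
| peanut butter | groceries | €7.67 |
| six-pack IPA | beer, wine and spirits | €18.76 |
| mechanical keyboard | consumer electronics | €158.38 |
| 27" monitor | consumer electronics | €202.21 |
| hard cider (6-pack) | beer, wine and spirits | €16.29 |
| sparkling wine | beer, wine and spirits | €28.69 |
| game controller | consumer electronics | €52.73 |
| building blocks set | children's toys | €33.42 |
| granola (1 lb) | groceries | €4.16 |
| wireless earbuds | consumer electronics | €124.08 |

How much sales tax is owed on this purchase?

Canvas tote bag €12.42: all other goods → 7.25% → €0.90
Picture frame (8x10) €21.60: all other goods → 7.25% → €1.57
Peanut butter €7.67: groceries → 3% → €0.23
Six-pack IPA €18.76: beer, wine and spirits → 10.75% → €2.02
Mechanical keyboard €158.38: consumer electronics → 3.75% + 3.5% surcharge = 7.25% → €11.48
27" monitor €202.21: consumer electronics → 3.75% + 3.5% surcharge = 7.25% → €14.66
Hard cider (6-pack) €16.29: beer, wine and spirits → 10.75% → €1.75
Sparkling wine €28.69: beer, wine and spirits → 10.75% → €3.08
Game controller €52.73: consumer electronics → 3.75% → €1.98
Building blocks set €33.42: children's toys → 4.25% → €1.42
Granola (1 lb) €4.16: groceries → 3% → €0.12
Wireless earbuds €124.08: consumer electronics → 3.75% → €4.65
Total tax = €0.90 + €1.57 + €0.23 + €2.02 + €11.48 + €14.66 + €1.75 + €3.08 + €1.98 + €1.42 + €0.12 + €4.65 = €43.86

€43.86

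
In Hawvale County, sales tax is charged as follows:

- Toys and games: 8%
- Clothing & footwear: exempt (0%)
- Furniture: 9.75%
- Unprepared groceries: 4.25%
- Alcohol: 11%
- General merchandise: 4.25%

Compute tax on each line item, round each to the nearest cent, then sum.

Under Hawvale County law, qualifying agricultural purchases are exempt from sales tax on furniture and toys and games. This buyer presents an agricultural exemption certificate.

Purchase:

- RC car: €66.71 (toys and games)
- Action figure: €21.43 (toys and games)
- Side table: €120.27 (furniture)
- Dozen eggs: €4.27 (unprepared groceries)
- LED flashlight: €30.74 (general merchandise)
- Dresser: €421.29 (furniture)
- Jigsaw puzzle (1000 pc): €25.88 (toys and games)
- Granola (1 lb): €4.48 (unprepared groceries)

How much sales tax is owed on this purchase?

€1.68

RC car €66.71: toys and games, buyer-exempt → 0% → €0.00
Action figure €21.43: toys and games, buyer-exempt → 0% → €0.00
Side table €120.27: furniture, buyer-exempt → 0% → €0.00
Dozen eggs €4.27: unprepared groceries → 4.25% → €0.18
LED flashlight €30.74: general merchandise → 4.25% → €1.31
Dresser €421.29: furniture, buyer-exempt → 0% → €0.00
Jigsaw puzzle (1000 pc) €25.88: toys and games, buyer-exempt → 0% → €0.00
Granola (1 lb) €4.48: unprepared groceries → 4.25% → €0.19
Total tax = €0.18 + €1.31 + €0.19 = €1.68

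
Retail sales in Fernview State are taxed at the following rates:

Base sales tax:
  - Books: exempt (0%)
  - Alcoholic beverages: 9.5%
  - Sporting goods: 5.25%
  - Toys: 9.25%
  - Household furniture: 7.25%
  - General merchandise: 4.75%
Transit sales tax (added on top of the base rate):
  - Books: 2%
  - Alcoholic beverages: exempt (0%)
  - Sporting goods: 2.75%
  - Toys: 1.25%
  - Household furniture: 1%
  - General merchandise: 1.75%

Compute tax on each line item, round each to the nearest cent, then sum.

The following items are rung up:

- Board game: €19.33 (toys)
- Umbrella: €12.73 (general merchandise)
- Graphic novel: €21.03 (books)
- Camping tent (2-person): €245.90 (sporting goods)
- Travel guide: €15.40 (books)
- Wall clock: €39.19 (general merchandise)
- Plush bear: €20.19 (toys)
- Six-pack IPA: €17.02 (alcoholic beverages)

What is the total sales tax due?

€29.55

Board game €19.33: toys → 9.25% + 1.25% transit = 10.5% → €2.03
Umbrella €12.73: general merchandise → 4.75% + 1.75% transit = 6.5% → €0.83
Graphic novel €21.03: books → 0% + 2% transit = 2% → €0.42
Camping tent (2-person) €245.90: sporting goods → 5.25% + 2.75% transit = 8% → €19.67
Travel guide €15.40: books → 0% + 2% transit = 2% → €0.31
Wall clock €39.19: general merchandise → 4.75% + 1.75% transit = 6.5% → €2.55
Plush bear €20.19: toys → 9.25% + 1.25% transit = 10.5% → €2.12
Six-pack IPA €17.02: alcoholic beverages → 9.5% + 0% transit = 9.5% → €1.62
Total tax = €2.03 + €0.83 + €0.42 + €19.67 + €0.31 + €2.55 + €2.12 + €1.62 = €29.55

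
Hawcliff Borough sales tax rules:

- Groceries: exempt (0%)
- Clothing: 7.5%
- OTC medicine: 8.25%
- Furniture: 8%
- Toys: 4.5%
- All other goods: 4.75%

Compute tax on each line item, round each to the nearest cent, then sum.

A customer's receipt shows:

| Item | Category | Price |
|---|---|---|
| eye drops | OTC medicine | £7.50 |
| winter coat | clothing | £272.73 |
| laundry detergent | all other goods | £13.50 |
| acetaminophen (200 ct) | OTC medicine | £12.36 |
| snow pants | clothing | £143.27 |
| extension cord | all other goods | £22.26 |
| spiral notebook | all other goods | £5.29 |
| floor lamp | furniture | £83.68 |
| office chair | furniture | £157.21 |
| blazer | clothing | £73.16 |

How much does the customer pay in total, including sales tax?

£850.51

Eye drops £7.50: OTC medicine → 8.25% → £0.62
Winter coat £272.73: clothing → 7.5% → £20.45
Laundry detergent £13.50: all other goods → 4.75% → £0.64
Acetaminophen (200 ct) £12.36: OTC medicine → 8.25% → £1.02
Snow pants £143.27: clothing → 7.5% → £10.75
Extension cord £22.26: all other goods → 4.75% → £1.06
Spiral notebook £5.29: all other goods → 4.75% → £0.25
Floor lamp £83.68: furniture → 8% → £6.69
Office chair £157.21: furniture → 8% → £12.58
Blazer £73.16: clothing → 7.5% → £5.49
Subtotal = £790.96; tax = £59.55; total due = £850.51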